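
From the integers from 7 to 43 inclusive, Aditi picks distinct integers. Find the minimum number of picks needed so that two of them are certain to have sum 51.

Group the elements by complementary pair {x, 51−x}: {8,43}, {9,42}, {10,41}, …, giving 18 two-element pairs and 1 integer whose partner 51−x falls outside [7,43].
Treating each of those 19 groups as a pigeonhole, one can pick one integer per group — 19 integers — with no two summing to 51.
The 20th integer lands in an occupied pair, forcing a sum of 51.

20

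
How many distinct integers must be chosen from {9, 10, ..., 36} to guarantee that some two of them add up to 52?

19

A set avoiding the sum 52 can contain at most one of each pair {x, 52−x}, plus the 8 elements whose complement lies outside the range or equal to its own complement.
The integers 9, …, 26 (18 of them) are such a set: any two sum to at least 9+10 = 19 and at most 25+26 = 51 < 52.
Any 19th integer completes one of the 10 pairs, so 19 choices force a sum of 52.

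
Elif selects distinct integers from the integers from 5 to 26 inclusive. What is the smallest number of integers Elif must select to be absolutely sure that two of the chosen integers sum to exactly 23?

Two chosen integers sum to 23 exactly when both halves of some pair {x, 23−x} with 5 ≤ x ≤ 23−x ≤ 18 are chosen — 7 such pairs.
The remaining 8 elements (those with no distinct partner in range) can never complete a 23-sum, so the worst case takes all of them and one from each pair: 8 + 7 = 15.
By pigeonhole, the 16th integer has to be the second member of some pair, so 15 + 1 = 16.

16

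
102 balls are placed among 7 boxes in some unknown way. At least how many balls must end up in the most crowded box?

The 7 boxes are the holes and the 102 balls are the pigeons.
If every box held at most 14 balls, the total would be at most 7 × 14 = 98, which is less than 102.
So some box holds at least ⌈102/7⌉ = 15 balls.

15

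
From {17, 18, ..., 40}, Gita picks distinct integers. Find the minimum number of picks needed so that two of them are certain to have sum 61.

Two chosen integers sum to 61 exactly when both halves of some pair {x, 61−x} with 21 ≤ x ≤ 61−x ≤ 40 are chosen — 10 such pairs.
The remaining 4 elements (those with no distinct partner in range) can never complete a 61-sum, so the worst case takes all of them and one from each pair: 4 + 10 = 14.
By pigeonhole, the 15th integer has to be the second member of some pair, so 14 + 1 = 15.

15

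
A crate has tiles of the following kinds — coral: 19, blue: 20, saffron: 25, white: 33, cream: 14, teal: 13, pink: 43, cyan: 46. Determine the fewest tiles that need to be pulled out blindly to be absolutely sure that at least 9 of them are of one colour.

Put each drawn tile into a box by colour. The largest draw with every box below 9 takes min(count, 8) from each colour.
Σ min(cᵢ, 8) = 8 + 8 + 8 + 8 + 8 + 8 + 8 + 8 = 64.
Draw number 64 + 1 = 65 must push one box to 9.

65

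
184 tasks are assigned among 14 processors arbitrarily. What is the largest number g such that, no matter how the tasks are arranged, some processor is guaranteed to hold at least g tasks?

The 14 processors are the holes and the 184 tasks are the pigeons.
If every processor held at most 13 tasks, the total would be at most 14 × 13 = 182, which is less than 184.
So some processor holds at least ⌈184/14⌉ = 14 tasks.

14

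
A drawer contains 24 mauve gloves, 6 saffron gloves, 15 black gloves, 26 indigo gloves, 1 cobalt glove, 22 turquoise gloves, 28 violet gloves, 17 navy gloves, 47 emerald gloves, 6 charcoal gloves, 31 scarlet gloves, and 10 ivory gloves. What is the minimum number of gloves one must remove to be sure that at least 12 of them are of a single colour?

112

An adversary could hand out at most 11 gloves per colour (4 colours run out sooner): 11 + 6 + 11 + 11 + 1 + 11 + 11 + 11 + 11 + 6 + 11 + 10 = 111 gloves and still no colour has 12.
By pigeonhole, one more glove lands in a colour already at 11, so 112 draws are enough and 111 are not.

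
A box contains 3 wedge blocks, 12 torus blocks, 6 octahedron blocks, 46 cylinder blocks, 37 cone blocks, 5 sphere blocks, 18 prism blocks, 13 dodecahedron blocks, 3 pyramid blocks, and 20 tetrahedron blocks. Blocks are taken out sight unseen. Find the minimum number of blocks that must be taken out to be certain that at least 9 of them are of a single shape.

An adversary could hand out at most 8 blocks per shape (4 shapes run out sooner): 3 + 8 + 6 + 8 + 8 + 5 + 8 + 8 + 3 + 8 = 65 blocks and still no shape has 9.
One more block lands in a shape already at 8, so 66 draws are enough and 65 are not.

66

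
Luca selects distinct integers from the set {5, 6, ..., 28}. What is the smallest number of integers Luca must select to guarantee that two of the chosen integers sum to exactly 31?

14

Two chosen integers sum to 31 exactly when both halves of some pair {x, 31−x} with 5 ≤ x ≤ 31−x ≤ 26 are chosen — 11 such pairs.
The remaining 2 elements (those with no distinct partner in range) can never complete a 31-sum, so the worst case takes all of them and one from each pair: 2 + 11 = 13.
Pigeonhole: the 14th integer has to be the second member of some pair, so 13 + 1 = 14.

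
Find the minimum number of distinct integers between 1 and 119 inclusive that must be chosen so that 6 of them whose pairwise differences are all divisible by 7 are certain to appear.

Integers whose pairwise differences are multiples of 7 are exactly those sharing a remainder mod 7. The 7 residue classes mod 7 are the pigeonholes.
With 35 integers one could put 5 in each residue class and have no class reach 6.
The 36th integer pushes some class to 6, so 7·5 + 1 = 36.

36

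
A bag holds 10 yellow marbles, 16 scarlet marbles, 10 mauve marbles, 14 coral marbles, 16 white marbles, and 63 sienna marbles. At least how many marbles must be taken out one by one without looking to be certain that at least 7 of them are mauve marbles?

In the worst case for collecting mauve marbles, every non-mauve marble comes out first.
There are 10 + 16 + 14 + 16 + 63 = 119 non-mauve marbles altogether.
After those, each further marble must be mauve, so 119 + 7 = 126 draws guarantee 7 mauve marbles.

126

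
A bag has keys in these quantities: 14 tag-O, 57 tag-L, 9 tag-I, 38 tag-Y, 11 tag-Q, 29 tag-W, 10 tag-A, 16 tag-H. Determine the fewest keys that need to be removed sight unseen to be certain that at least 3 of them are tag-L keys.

In the worst case for collecting tag-L keys, every non-tag-L key comes out first.
There are 14 + 9 + 38 + 11 + 29 + 10 + 16 = 127 non-tag-L keys altogether.
After those, each further key must be tag-L, so 127 + 3 = 130 draws guarantee 3 tag-L keys.

130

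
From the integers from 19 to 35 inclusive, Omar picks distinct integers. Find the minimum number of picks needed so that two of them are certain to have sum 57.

11

Two chosen integers sum to 57 exactly when both halves of some pair {x, 57−x} with 22 ≤ x ≤ 57−x ≤ 35 are chosen — 7 such pairs.
The remaining 3 elements (those with no distinct partner in range) can never complete a 57-sum, so the worst case takes all of them and one from each pair: 3 + 7 = 10.
The 11th integer has to be the second member of some pair, so 10 + 1 = 11.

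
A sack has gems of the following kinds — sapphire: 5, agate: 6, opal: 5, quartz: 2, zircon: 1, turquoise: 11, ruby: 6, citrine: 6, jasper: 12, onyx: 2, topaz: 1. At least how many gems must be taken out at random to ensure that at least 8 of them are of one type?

49

By the pigeonhole principle, the 11 types are the holes; the gems drawn are the pigeons.
To avoid 8 of any one type, the worst case takes at most 7 of each type, or every gem of a type that has fewer than 7.
That gives 5 + 6 + 5 + 2 + 1 + 7 + 6 + 6 + 7 + 2 + 1 = 48 gems with no type reaching 8.
The next gem forces some type to 8, so 48 + 1 = 49.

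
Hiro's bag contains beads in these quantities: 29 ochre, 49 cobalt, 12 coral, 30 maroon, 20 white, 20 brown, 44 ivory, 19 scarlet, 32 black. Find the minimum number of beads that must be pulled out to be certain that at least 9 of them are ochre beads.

235

In the worst case for collecting ochre beads, every non-ochre bead comes out first.
There are 49 + 12 + 30 + 20 + 20 + 44 + 19 + 32 = 226 non-ochre beads altogether.
After those, each further bead must be ochre, so 226 + 9 = 235 draws guarantee 9 ochre beads.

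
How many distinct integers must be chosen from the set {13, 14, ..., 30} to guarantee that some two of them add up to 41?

Two chosen integers sum to 41 exactly when both halves of some pair {x, 41−x} with 13 ≤ x ≤ 41−x ≤ 28 are chosen — 8 such pairs.
The remaining 2 elements (those with no distinct partner in range) can never complete a 41-sum, so the worst case takes all of them and one from each pair: 2 + 8 = 10.
The 11th integer has to be the second member of some pair, so 10 + 1 = 11.

11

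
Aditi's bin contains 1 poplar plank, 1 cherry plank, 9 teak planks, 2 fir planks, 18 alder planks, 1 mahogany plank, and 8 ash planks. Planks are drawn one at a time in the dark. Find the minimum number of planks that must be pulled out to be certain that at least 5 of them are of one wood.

18

By the pigeonhole principle, the 7 woods are the holes; the planks drawn are the pigeons.
To avoid 5 of any one wood, the worst case takes at most 4 of each wood, or every plank of a wood that has fewer than 4.
That gives 1 + 1 + 4 + 2 + 4 + 1 + 4 = 17 planks with no wood reaching 5.
The next plank forces some wood to 5, so 17 + 1 = 18.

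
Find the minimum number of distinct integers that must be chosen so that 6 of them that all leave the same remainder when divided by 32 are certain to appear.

161

The 32 residue classes mod 32 are the pigeonholes.
With 160 integers one could put 5 in each residue class and have no class reach 6.
The 161st integer pushes some class to 6, so 32·5 + 1 = 161.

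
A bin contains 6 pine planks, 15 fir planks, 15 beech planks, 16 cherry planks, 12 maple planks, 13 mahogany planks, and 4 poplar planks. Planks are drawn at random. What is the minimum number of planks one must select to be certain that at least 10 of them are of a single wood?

56

An adversary could hand out at most 9 planks per wood (pine, poplar run out sooner): 6 + 9 + 9 + 9 + 9 + 9 + 4 = 55 planks and still no wood has 10.
One more plank lands in a wood already at 9, so 56 draws are enough and 55 are not.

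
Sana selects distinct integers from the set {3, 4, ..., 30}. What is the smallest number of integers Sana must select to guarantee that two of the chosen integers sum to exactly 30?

17

Group the elements by complementary pair {x, 30−x}: {3,27}, {4,26}, {5,25}, …, giving 12 two-element pairs, the single value 15 (it cannot pair with itself since the integers are distinct), and 3 integers whose partner 30−x falls outside [3,30].
By the pigeonhole principle, treating each of those 16 groups as a pigeonhole, one can pick one integer per group — 16 integers — with no two summing to 30.
The 17th integer lands in an occupied pair, forcing a sum of 30.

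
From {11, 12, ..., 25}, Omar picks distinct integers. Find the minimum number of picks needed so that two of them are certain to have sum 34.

10

Two chosen integers sum to 34 exactly when both halves of some pair {x, 34−x} with 11 ≤ x ≤ 34−x ≤ 23 are chosen — 6 such pairs.
The remaining 3 elements (those with no distinct partner in range) can never complete a 34-sum, so the worst case takes all of them and one from each pair: 3 + 6 = 9.
By pigeonhole, the 10th integer has to be the second member of some pair, so 9 + 1 = 10.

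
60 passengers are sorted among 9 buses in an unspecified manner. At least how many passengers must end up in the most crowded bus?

7

By pigeonhole, the 9 buses are the holes and the 60 passengers are the pigeons.
If every bus held at most 6 passengers, the total would be at most 9 × 6 = 54, which is less than 60.
So some bus holds at least ⌈60/9⌉ = 7 passengers.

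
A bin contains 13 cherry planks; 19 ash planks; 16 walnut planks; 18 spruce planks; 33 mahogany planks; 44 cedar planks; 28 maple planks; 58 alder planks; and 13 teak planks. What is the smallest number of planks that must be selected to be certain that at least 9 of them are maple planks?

223

In the worst case for collecting maple planks, every non-maple plank comes out first.
There are 13 + 19 + 16 + 18 + 33 + 44 + 58 + 13 = 214 non-maple planks altogether.
After those, each further plank must be maple, so 214 + 9 = 223 draws guarantee 9 maple planks.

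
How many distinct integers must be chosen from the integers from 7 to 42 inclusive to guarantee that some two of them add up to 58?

Group the elements by complementary pair {x, 58−x}: {16,42}, {17,41}, {18,40}, …, giving 13 two-element pairs, the single value 29 (it cannot pair with itself since the integers are distinct), and 9 integers whose partner 58−x falls outside [7,42].
Treating each of those 23 groups as a pigeonhole, one can pick one integer per group — 23 integers — with no two summing to 58.
The 24th integer lands in an occupied pair, forcing a sum of 58.

24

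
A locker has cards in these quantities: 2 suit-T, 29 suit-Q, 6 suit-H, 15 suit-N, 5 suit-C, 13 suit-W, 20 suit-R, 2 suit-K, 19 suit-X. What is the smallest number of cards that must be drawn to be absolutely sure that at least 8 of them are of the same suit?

Pigeonhole: put each drawn card into a box by suit. The largest draw with every box below 8 takes min(count, 7) from each suit; suits with fewer than 7 contribute all they have.
Σ min(cᵢ, 7) = 2 + 7 + 6 + 7 + 5 + 7 + 7 + 2 + 7 = 50.
Draw number 50 + 1 = 51 must push one box to 8.

51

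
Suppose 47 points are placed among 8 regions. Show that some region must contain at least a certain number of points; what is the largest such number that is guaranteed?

The 8 regions are the holes and the 47 points are the pigeons.
If every region held at most 5 points, the total would be at most 8 × 5 = 40, which is less than 47.
So some region holds at least ⌈47/8⌉ = 6 points.

6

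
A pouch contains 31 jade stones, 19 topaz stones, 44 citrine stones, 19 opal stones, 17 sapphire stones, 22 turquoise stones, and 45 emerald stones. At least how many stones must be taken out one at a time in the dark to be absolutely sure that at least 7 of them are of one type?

43

By pigeonhole, the 7 types are the holes; the stones drawn are the pigeons.
To avoid 7 of any one type, the worst case takes at most 6 of each type.
That gives 6 + 6 + 6 + 6 + 6 + 6 + 6 = 42 stones with no type reaching 7.
The next stone forces some type to 7, so 42 + 1 = 43.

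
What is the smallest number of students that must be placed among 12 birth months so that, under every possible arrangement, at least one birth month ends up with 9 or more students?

With 96 students one could put exactly 8 in each of the 12 birth months, and no birth month would reach 9.
By the pigeonhole principle, one more student must land in a birth month that already has 8, giving it 9.
So 12 × 8 + 1 = 97 students are required.

97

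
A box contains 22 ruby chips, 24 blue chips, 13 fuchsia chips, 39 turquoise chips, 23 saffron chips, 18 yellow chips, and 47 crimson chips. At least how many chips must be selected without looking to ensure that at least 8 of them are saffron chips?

In the worst case for collecting saffron chips, every non-saffron chip comes out first.
There are 22 + 24 + 13 + 39 + 18 + 47 = 163 non-saffron chips altogether.
After those, each further chip must be saffron, so 163 + 8 = 171 draws guarantee 8 saffron chips.

171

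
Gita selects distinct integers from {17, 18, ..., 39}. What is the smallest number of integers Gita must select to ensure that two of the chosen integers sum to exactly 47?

17

Group the elements by complementary pair {x, 47−x}: {17,30}, {18,29}, {19,28}, …, giving 7 two-element pairs and 9 integers whose partner 47−x falls outside [17,39].
By pigeonhole, treating each of those 16 groups as a pigeonhole, one can pick one integer per group — 16 integers — with no two summing to 47.
The 17th integer lands in an occupied pair, forcing a sum of 47.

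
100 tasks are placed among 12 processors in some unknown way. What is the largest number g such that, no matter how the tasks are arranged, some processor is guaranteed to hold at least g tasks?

By the pigeonhole principle, the 12 processors are the holes and the 100 tasks are the pigeons.
If every processor held at most 8 tasks, the total would be at most 12 × 8 = 96, which is less than 100.
So some processor holds at least ⌈100/12⌉ = 9 tasks.

9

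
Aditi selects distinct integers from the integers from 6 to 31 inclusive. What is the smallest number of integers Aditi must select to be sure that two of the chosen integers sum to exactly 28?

Group the elements by complementary pair {x, 28−x}: {6,22}, {7,21}, {8,20}, …, giving 8 two-element pairs, the single value 14 (it cannot pair with itself since the integers are distinct), and 9 integers whose partner 28−x falls outside [6,31].
Treating each of those 18 groups as a pigeonhole, one can pick one integer per group — 18 integers — with no two summing to 28.
The 19th integer lands in an occupied pair, forcing a sum of 28.

19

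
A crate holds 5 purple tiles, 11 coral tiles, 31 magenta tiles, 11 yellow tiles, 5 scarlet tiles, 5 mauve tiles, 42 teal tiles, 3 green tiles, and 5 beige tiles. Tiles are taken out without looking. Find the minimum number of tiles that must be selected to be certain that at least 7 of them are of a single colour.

48

An adversary could hand out at most 6 tiles per colour (5 colours run out sooner): 5 + 6 + 6 + 6 + 5 + 5 + 6 + 3 + 5 = 47 tiles and still no colour has 7.
One more tile lands in a colour already at 6, so 48 draws are enough and 47 are not.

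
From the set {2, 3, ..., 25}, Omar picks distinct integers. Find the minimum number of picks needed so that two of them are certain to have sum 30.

Two chosen integers sum to 30 exactly when both halves of some pair {x, 30−x} with 5 ≤ x ≤ 30−x ≤ 25 are chosen — 10 such pairs.
The remaining 4 elements (those with no distinct partner in range) can never complete a 30-sum, so the worst case takes all of them and one from each pair: 4 + 10 = 14.
By pigeonhole, the 15th integer has to be the second member of some pair, so 14 + 1 = 15.

15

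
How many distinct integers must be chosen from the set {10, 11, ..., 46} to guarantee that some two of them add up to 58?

21

Two chosen integers sum to 58 exactly when both halves of some pair {x, 58−x} with 12 ≤ x ≤ 58−x ≤ 46 are chosen — 17 such pairs.
The remaining 3 elements (those with no distinct partner in range) can never complete a 58-sum, so the worst case takes all of them and one from each pair: 3 + 17 = 20.
The 21st integer has to be the second member of some pair, so 20 + 1 = 21.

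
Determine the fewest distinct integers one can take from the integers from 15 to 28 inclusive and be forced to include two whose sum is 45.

Two chosen integers sum to 45 exactly when both halves of some pair {x, 45−x} with 17 ≤ x ≤ 45−x ≤ 28 are chosen — 6 such pairs.
The remaining 2 elements (those with no distinct partner in range) can never complete a 45-sum, so the worst case takes all of them and one from each pair: 2 + 6 = 8.
Pigeonhole: the 9th integer has to be the second member of some pair, so 8 + 1 = 9.

9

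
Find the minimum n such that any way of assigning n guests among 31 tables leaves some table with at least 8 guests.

With 217 guests one could put exactly 7 in each of the 31 tables, and no table would reach 8.
By the pigeonhole principle, one more guest must land in a table that already has 7, giving it 8.
So 31 × 7 + 1 = 218 guests are required.

218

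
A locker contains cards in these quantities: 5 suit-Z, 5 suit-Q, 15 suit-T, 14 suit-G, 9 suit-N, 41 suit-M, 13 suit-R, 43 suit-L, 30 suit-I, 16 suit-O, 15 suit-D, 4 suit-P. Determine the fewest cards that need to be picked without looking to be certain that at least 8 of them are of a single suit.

78

The 12 suits are the holes; the cards drawn are the pigeons.
To avoid 8 of any one suit, the worst case takes at most 7 of each suit, or every card of a suit that has fewer than 7.
That gives 5 + 5 + 7 + 7 + 7 + 7 + 7 + 7 + 7 + 7 + 7 + 4 = 77 cards with no suit reaching 8.
The next card forces some suit to 8, so 77 + 1 = 78.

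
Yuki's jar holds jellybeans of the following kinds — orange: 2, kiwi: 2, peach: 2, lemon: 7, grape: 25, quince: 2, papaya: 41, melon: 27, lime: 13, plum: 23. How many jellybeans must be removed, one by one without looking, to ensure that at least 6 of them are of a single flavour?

By pigeonhole, the 10 flavours are the holes; the jellybeans drawn are the pigeons.
To avoid 6 of any one flavour, the worst case takes at most 5 of each flavour, or every jellybean of a flavour that has fewer than 5.
That gives 2 + 2 + 2 + 5 + 5 + 2 + 5 + 5 + 5 + 5 = 38 jellybeans with no flavour reaching 6.
The next jellybean forces some flavour to 6, so 38 + 1 = 39.

39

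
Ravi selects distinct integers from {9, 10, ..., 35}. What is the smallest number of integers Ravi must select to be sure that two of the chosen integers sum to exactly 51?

18

Group the elements by complementary pair {x, 51−x}: {16,35}, {17,34}, {18,33}, …, giving 10 two-element pairs and 7 integers whose partner 51−x falls outside [9,35].
By the pigeonhole principle, treating each of those 17 groups as a pigeonhole, one can pick one integer per group — 17 integers — with no two summing to 51.
The 18th integer lands in an occupied pair, forcing a sum of 51.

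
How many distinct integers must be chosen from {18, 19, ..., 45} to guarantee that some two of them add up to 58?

18

A set avoiding the sum 58 can contain at most one of each pair {x, 58−x}, plus the 6 elements whose complement lies outside the range or equal to its own complement.
The integers 29, …, 45 (17 of them) are such a set: any two sum to at least 29+30 = 59 > 58.
By pigeonhole, any 18th integer completes one of the 11 pairs, so 18 choices force a sum of 58.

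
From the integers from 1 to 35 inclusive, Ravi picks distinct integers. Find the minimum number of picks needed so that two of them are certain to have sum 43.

22

Two chosen integers sum to 43 exactly when both halves of some pair {x, 43−x} with 8 ≤ x ≤ 43−x ≤ 35 are chosen — 14 such pairs.
The remaining 7 elements (those with no distinct partner in range) can never complete a 43-sum, so the worst case takes all of them and one from each pair: 7 + 14 = 21.
Pigeonhole: the 22nd integer has to be the second member of some pair, so 21 + 1 = 22.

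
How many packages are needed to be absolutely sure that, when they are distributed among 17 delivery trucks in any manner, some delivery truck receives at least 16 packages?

With 255 packages one could put exactly 15 in each of the 17 delivery trucks, and no delivery truck would reach 16.
One more package must land in a delivery truck that already has 15, giving it 16.
So 17 × 15 + 1 = 256 packages are required.

256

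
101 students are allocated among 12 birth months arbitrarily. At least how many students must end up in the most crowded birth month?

By pigeonhole, the 12 birth months are the holes and the 101 students are the pigeons.
If every birth month held at most 8 students, the total would be at most 12 × 8 = 96, which is less than 101.
So some birth month holds at least ⌈101/12⌉ = 9 students.

9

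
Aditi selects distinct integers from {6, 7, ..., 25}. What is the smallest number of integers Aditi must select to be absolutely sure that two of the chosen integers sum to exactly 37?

A set avoiding the sum 37 can contain at most one of each pair {x, 37−x}, plus the 6 elements whose complement lies outside the range.
The integers 6, …, 18 (13 of them) are such a set: any two sum to at least 6+7 = 13 and at most 17+18 = 35 < 37.
Pigeonhole: any 14th integer completes one of the 7 pairs, so 14 choices force a sum of 37.

14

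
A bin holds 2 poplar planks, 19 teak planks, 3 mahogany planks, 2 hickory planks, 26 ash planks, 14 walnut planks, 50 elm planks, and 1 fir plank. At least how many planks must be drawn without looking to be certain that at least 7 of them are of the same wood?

33

An adversary could hand out at most 6 planks per wood (4 woods run out sooner): 2 + 6 + 3 + 2 + 6 + 6 + 6 + 1 = 32 planks and still no wood has 7.
By pigeonhole, one more plank lands in a wood already at 6, so 33 draws are enough and 32 are not.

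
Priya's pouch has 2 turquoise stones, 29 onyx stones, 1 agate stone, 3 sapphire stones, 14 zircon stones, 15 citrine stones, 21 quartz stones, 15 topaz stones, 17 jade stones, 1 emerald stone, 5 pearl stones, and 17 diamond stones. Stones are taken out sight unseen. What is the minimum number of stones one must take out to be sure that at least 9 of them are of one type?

Pigeonhole: the 12 types are the holes; the stones drawn are the pigeons.
To avoid 9 of any one type, the worst case takes at most 8 of each type, or every stone of a type that has fewer than 8.
That gives 2 + 8 + 1 + 3 + 8 + 8 + 8 + 8 + 8 + 1 + 5 + 8 = 68 stones with no type reaching 9.
The next stone forces some type to 9, so 68 + 1 = 69.

69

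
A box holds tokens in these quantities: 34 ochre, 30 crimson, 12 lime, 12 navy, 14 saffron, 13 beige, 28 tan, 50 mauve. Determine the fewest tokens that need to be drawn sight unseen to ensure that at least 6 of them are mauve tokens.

In the worst case for collecting mauve tokens, every non-mauve token comes out first.
There are 34 + 30 + 12 + 12 + 14 + 13 + 28 = 143 non-mauve tokens altogether.
After those, each further token must be mauve, so 143 + 6 = 149 draws guarantee 6 mauve tokens.

149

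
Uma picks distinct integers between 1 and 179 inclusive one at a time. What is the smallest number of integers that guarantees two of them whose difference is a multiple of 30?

31

Integers whose pairwise differences are multiples of 30 are exactly those sharing a remainder mod 30. Pigeonhole: the 30 residue classes mod 30 are the pigeonholes.
With 30 integers one could put 1 in each residue class and have no class reach 2.
The 31st integer pushes some class to 2, so 30·1 + 1 = 31.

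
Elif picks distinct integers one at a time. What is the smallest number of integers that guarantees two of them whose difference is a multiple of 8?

Integers whose pairwise differences are multiples of 8 are exactly those sharing a remainder mod 8. By pigeonhole, the 8 residue classes mod 8 are the pigeonholes.
With 8 integers one could put 1 in each residue class and have no class reach 2.
The 9th integer pushes some class to 2, so 8·1 + 1 = 9.

9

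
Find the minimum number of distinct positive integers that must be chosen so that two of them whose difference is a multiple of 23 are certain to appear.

24

Integers whose pairwise differences are multiples of 23 are exactly those sharing a remainder mod 23. Pigeonhole: the 23 residue classes mod 23 are the pigeonholes.
With 23 integers one could put 1 in each residue class and have no class reach 2.
The 24th integer pushes some class to 2, so 23·1 + 1 = 24.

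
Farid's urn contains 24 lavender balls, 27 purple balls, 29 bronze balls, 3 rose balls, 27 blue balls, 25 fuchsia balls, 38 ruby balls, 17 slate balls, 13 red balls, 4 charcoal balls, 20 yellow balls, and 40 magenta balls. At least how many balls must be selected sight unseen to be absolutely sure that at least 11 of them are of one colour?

Pigeonhole: the 12 colours are the holes; the balls drawn are the pigeons.
To avoid 11 of any one colour, the worst case takes at most 10 of each colour, or every ball of a colour that has fewer than 10.
That gives 10 + 10 + 10 + 3 + 10 + 10 + 10 + 10 + 10 + 4 + 10 + 10 = 107 balls with no colour reaching 11.
The next ball forces some colour to 11, so 107 + 1 = 108.

108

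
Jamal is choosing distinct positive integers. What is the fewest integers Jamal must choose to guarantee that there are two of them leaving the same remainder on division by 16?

17

By the pigeonhole principle, the 16 residue classes mod 16 are the pigeonholes.
With 16 integers one could put 1 in each residue class and have no class reach 2.
The 17th integer pushes some class to 2, so 16·1 + 1 = 17.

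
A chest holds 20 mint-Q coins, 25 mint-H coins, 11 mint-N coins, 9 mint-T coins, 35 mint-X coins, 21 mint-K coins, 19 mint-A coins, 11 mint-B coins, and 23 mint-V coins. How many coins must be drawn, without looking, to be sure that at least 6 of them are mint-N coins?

169

In the worst case for collecting mint-N coins, every non-mint-N coin comes out first.
There are 20 + 25 + 9 + 35 + 21 + 19 + 11 + 23 = 163 non-mint-N coins altogether.
After those, each further coin must be mint-N, so 163 + 6 = 169 draws guarantee 6 mint-N coins.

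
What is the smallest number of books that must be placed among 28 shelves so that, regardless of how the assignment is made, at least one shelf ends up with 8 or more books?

197

With 196 books one could put exactly 7 in each of the 28 shelves, and no shelf would reach 8.
One more book must land in a shelf that already has 7, giving it 8.
So 28 × 7 + 1 = 197 books are required.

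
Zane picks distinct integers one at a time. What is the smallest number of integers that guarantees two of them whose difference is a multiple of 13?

14

Integers whose pairwise differences are multiples of 13 are exactly those sharing a remainder mod 13. By pigeonhole, the 13 residue classes mod 13 are the pigeonholes.
With 13 integers one could put 1 in each residue class and have no class reach 2.
The 14th integer pushes some class to 2, so 13·1 + 1 = 14.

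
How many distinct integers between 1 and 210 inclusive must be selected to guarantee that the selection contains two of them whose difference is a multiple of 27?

28

Integers whose pairwise differences are multiples of 27 are exactly those sharing a remainder mod 27. By the pigeonhole principle, the 27 residue classes mod 27 are the pigeonholes.
With 27 integers one could put 1 in each residue class and have no class reach 2.
The 28th integer pushes some class to 2, so 27·1 + 1 = 28.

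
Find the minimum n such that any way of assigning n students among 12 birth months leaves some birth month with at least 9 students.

With 96 students one could put exactly 8 in each of the 12 birth months, and no birth month would reach 9.
One more student must land in a birth month that already has 8, giving it 9.
So 12 × 8 + 1 = 97 students are required.

97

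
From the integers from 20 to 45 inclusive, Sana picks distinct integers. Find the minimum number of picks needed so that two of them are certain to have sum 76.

20

Two chosen integers sum to 76 exactly when both halves of some pair {x, 76−x} with 31 ≤ x ≤ 76−x ≤ 45 are chosen — 7 such pairs.
The remaining 12 elements (those with no distinct partner in range) can never complete a 76-sum, so the worst case takes all of them and one from each pair: 12 + 7 = 19.
The 20th integer has to be the second member of some pair, so 19 + 1 = 20.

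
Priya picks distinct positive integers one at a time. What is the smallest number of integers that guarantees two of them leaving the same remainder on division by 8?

The 8 residue classes mod 8 are the pigeonholes.
With 8 integers one could put 1 in each residue class and have no class reach 2.
The 9th integer pushes some class to 2, so 8·1 + 1 = 9.

9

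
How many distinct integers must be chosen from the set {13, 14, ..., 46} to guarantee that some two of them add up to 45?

Two chosen integers sum to 45 exactly when both halves of some pair {x, 45−x} with 13 ≤ x ≤ 45−x ≤ 32 are chosen — 10 such pairs.
The remaining 14 elements (those with no distinct partner in range) can never complete a 45-sum, so the worst case takes all of them and one from each pair: 14 + 10 = 24.
The 25th integer has to be the second member of some pair, so 24 + 1 = 25.

25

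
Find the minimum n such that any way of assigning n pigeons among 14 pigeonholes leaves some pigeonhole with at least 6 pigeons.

With 70 pigeons one could put exactly 5 in each of the 14 pigeonholes, and no pigeonhole would reach 6.
By the pigeonhole principle, one more pigeon must land in a pigeonhole that already has 5, giving it 6.
So 14 × 5 + 1 = 71 pigeons are required.

71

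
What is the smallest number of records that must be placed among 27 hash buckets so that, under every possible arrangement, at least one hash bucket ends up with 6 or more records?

With 135 records one could put exactly 5 in each of the 27 hash buckets, and no hash bucket would reach 6.
One more record must land in a hash bucket that already has 5, giving it 6.
So 27 × 5 + 1 = 136 records are required.

136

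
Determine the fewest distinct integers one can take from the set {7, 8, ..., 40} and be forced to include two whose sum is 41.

21

A set avoiding the sum 41 can contain at most one of each pair {x, 41−x}, plus the 6 elements whose complement lies outside the range.
The integers 21, …, 40 (20 of them) are such a set: any two sum to at least 21+22 = 43 > 41.
Any 21st integer completes one of the 14 pairs, so 21 choices force a sum of 41.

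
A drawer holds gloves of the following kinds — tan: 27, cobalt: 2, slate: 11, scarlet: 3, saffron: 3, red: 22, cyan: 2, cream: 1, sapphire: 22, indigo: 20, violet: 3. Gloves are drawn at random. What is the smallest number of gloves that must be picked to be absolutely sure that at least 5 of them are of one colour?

35

An adversary could hand out at most 4 gloves per colour (6 colours run out sooner): 4 + 2 + 4 + 3 + 3 + 4 + 2 + 1 + 4 + 4 + 3 = 34 gloves and still no colour has 5.
One more glove lands in a colour already at 4, so 35 draws are enough and 34 are not.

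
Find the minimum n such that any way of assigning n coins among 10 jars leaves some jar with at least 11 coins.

With 100 coins one could put exactly 10 in each of the 10 jars, and no jar would reach 11.
By pigeonhole, one more coin must land in a jar that already has 10, giving it 11.
So 10 × 10 + 1 = 101 coins are required.

101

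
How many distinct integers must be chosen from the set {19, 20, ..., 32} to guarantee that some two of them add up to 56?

11

Two chosen integers sum to 56 exactly when both halves of some pair {x, 56−x} with 24 ≤ x ≤ 56−x ≤ 32 are chosen — 4 such pairs.
The remaining 6 elements (those with no distinct partner in range) can never complete a 56-sum, so the worst case takes all of them and one from each pair: 6 + 4 = 10.
Pigeonhole: the 11th integer has to be the second member of some pair, so 10 + 1 = 11.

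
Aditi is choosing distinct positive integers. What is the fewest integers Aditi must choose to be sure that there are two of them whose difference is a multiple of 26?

27

Integers whose pairwise differences are multiples of 26 are exactly those sharing a remainder mod 26. The 26 residue classes mod 26 are the pigeonholes.
With 26 integers one could put 1 in each residue class and have no class reach 2.
The 27th integer pushes some class to 2, so 26·1 + 1 = 27.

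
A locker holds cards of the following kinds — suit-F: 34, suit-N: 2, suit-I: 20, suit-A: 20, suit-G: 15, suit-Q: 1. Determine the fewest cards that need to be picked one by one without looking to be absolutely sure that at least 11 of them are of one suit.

By the pigeonhole principle, put each drawn card into a box by suit. The largest draw with every box below 11 takes min(count, 10) from each suit; suits with fewer than 10 contribute all they have.
Σ min(cᵢ, 10) = 10 + 2 + 10 + 10 + 10 + 1 = 43.
Draw number 43 + 1 = 44 must push one box to 11.

44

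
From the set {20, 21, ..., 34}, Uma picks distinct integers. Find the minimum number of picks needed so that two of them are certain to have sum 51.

10

A set avoiding the sum 51 can contain at most one of each pair {x, 51−x}, plus the 3 elements whose complement lies outside the range.
The integers 26, …, 34 (9 of them) are such a set: any two sum to at least 26+27 = 53 > 51.
Any 10th integer completes one of the 6 pairs, so 10 choices force a sum of 51.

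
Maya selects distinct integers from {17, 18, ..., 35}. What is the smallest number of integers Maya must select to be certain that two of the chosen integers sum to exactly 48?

Two chosen integers sum to 48 exactly when both halves of some pair {x, 48−x} with 17 ≤ x ≤ 48−x ≤ 31 are chosen — 7 such pairs.
The remaining 5 elements (those with no distinct partner in range) can never complete a 48-sum, so the worst case takes all of them and one from each pair: 5 + 7 = 12.
The 13th integer has to be the second member of some pair, so 12 + 1 = 13.

13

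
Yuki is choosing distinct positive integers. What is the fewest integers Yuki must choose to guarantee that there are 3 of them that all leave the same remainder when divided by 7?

15

By pigeonhole, the 7 residue classes mod 7 are the pigeonholes.
With 14 integers one could put 2 in each residue class and have no class reach 3.
The 15th integer pushes some class to 3, so 7·2 + 1 = 15.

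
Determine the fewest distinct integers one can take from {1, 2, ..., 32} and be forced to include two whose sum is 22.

Two chosen integers sum to 22 exactly when both halves of some pair {x, 22−x} with 1 ≤ x ≤ 22−x ≤ 21 are chosen — 10 such pairs.
The remaining 12 elements (those with no distinct partner in range) can never complete a 22-sum, so the worst case takes all of them and one from each pair: 12 + 10 = 22.
The 23rd integer has to be the second member of some pair, so 22 + 1 = 23.

23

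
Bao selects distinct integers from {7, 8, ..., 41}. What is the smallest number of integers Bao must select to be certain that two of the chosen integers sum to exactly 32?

27

Group the elements by complementary pair {x, 32−x}: {7,25}, {8,24}, {9,23}, …, giving 9 two-element pairs, the single value 16 (it cannot pair with itself since the integers are distinct), and 16 integers whose partner 32−x falls outside [7,41].
By the pigeonhole principle, treating each of those 26 groups as a pigeonhole, one can pick one integer per group — 26 integers — with no two summing to 32.
The 27th integer lands in an occupied pair, forcing a sum of 32.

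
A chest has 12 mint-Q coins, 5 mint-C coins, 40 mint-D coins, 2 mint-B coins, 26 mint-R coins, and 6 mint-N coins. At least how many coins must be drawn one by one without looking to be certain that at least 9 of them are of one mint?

Put each drawn coin into a box by mint. The largest draw with every box below 9 takes min(count, 8) from each mint; mints with fewer than 8 contribute all they have.
Σ min(cᵢ, 8) = 8 + 5 + 8 + 2 + 8 + 6 = 37.
Draw number 37 + 1 = 38 must push one box to 9.

38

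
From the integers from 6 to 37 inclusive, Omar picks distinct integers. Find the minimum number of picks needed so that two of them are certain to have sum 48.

A set avoiding the sum 48 can contain at most one of each pair {x, 48−x}, plus the 6 elements whose complement lies outside the range or equal to its own complement.
The integers 6, …, 24 (19 of them) are such a set: any two sum to at least 6+7 = 13 and at most 23+24 = 47 < 48.
Any 20th integer completes one of the 13 pairs, so 20 choices force a sum of 48.

20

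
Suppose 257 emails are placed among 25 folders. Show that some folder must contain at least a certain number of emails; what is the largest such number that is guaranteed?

11

By pigeonhole, the 25 folders are the holes and the 257 emails are the pigeons.
If every folder held at most 10 emails, the total would be at most 25 × 10 = 250, which is less than 257.
So some folder holds at least ⌈257/25⌉ = 11 emails.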